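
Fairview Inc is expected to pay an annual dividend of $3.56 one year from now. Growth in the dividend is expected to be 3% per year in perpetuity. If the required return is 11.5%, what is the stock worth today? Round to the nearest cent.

$41.88

Growing perpetuity: P = D₁ / (r − g) = $3.5600 / (0.115 − 0.03) = $41.88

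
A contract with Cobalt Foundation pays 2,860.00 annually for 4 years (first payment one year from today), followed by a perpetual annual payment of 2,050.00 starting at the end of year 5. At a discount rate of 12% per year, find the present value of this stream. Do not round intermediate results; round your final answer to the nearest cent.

19543.59

PV of 4-year annuity: 2,860.00 × [1 − (1+0.12)^−4] / 0.12 = 8686.81913
Perpetuity value at year 4: 2,050.00 / 0.12 = 17083.33333
PV of perpetuity: 17083.33333 / (1+0.12)^4 = 10856.76717
Total PV = 8686.81913 + 10856.76717 = 19543.58630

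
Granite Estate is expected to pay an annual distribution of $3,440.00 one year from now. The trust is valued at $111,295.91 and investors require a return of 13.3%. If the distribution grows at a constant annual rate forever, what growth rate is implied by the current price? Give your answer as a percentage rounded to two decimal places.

10.21%

P = D₁/(r−g) ⇒ g = r − D₁/P = 0.133 − $3,440.00/$111,295.91 = 0.102091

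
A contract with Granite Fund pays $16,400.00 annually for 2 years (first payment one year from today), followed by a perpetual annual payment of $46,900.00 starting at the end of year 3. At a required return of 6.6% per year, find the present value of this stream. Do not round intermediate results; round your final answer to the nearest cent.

PV of 2-year annuity: $16,400.00 × [1 − (1+0.066)^−2] / 0.066 = 29816.71237
Perpetuity value at year 2: $46,900.00 / 0.066 = 710606.06061
PV of perpetuity: 710606.06061 / (1+0.066)^2 = 625337.53560
Total PV = 29816.71237 + 625337.53560 = 655154.24797

$655154.25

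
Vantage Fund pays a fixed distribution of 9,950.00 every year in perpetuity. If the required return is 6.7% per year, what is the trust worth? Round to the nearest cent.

Level perpetuity: PV = C / r = 9,950.00 / 0.067 = 148,507.46

148507.46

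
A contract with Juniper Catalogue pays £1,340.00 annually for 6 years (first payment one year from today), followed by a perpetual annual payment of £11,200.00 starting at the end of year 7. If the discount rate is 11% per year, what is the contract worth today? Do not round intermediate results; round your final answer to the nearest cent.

PV of 6-year annuity: £1,340.00 × [1 − (1+0.11)^−6] / 0.11 = 5668.92072
Perpetuity value at year 6: £11,200.00 / 0.11 = 101818.18182
PV of perpetuity: 101818.18182 / (1+0.11)^6 = 54436.15786
Total PV = 5668.92072 + 54436.15786 = 60105.07858

£60105.08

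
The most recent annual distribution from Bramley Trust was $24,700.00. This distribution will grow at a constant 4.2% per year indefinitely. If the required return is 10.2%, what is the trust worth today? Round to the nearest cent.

$428956.67

D₁ = D₀ × (1 + g) = $24,700.00 × 1.042 = $25,737.4000
Growing perpetuity: P = D₁ / (r − g) = $25,737.4000 / (0.102 − 0.042) = $428,956.67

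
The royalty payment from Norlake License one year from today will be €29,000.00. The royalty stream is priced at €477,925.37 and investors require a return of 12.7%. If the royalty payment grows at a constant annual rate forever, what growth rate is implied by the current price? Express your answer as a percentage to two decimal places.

P = D₁/(r−g) ⇒ g = r − D₁/P = 0.127 − €29,000.00/€477,925.37 = 0.066321

6.63%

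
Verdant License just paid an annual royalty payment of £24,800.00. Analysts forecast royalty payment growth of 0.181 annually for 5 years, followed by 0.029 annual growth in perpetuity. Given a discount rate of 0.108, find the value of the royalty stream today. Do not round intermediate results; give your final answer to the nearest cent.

D_1 = 29288.80000
D_2 = 34590.07280
D_3 = 40850.87598
D_4 = 48244.88453
D_5 = 56977.20863
Terminal value at year 5: TV = D_5×(1+g_2)/(r−g_2) = 58629.54768/0.079 = 742146.17315
P_0 = D_1/(1+r)^1 + D_2/(1+r)^2 + D_3/(1+r)^3 + D_4/(1+r)^4 + D_5/(1+r)^5 + TV/(1+r)^5
    = 26433.93502 + 28175.52099 + 30031.85044 + 32010.48319 + 34119.47711 + 444416.98673 = 595188.25347

£595188.25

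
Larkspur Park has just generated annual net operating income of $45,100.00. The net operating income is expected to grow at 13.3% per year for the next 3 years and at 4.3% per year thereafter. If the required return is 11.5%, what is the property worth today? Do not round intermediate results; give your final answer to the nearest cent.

D_1 = 51098.30000
D_2 = 57894.37390
D_3 = 65594.32563
Terminal value at year 3: TV = D_3×(1+g_2)/(r−g_2) = 68414.88163/0.072 = 950206.68932
P_0 = D_1/(1+r)^1 + D_2/(1+r)^2 + D_3/(1+r)^3 + TV/(1+r)^3
    = 45828.07175 + 46567.89712 + 47319.66587 + 685477.93746 = 825193.57220

$825193.57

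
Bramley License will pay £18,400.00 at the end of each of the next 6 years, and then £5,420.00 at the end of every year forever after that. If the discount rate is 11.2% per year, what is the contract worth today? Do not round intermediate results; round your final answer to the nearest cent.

£102990.31

PV of 6-year annuity: £18,400.00 × [1 − (1+0.112)^−6] / 0.112 = 77395.45827
Perpetuity value at year 6: £5,420.00 / 0.112 = 48392.85714
PV of perpetuity: 48392.85714 / (1+0.112)^6 = 25594.84715
Total PV = 77395.45827 + 25594.84715 = 102990.30542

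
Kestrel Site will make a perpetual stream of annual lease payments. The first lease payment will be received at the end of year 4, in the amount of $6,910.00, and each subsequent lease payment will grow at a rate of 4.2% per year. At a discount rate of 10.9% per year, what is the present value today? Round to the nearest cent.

Value at end of year 3: C₁ / (r − g) = $6,910.00 / (0.109 − 0.042) = $103,134.3284
Discount to today: PV = $103,134.3284 / (1 + 0.109)^3 = $103,134.3284 / 1.363938 = $75,615.11

$75615.11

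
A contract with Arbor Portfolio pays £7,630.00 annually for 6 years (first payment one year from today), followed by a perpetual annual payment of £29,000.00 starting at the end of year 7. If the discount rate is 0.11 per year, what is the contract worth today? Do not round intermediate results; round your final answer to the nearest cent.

PV of 6-year annuity: £7,630.00 × [1 − (1+0.11)^−6] / 0.11 = 32279.00382
Perpetuity value at year 6: £29,000.00 / 0.11 = 263636.36364
PV of perpetuity: 263636.36364 / (1+0.11)^6 = 140950.76588
Total PV = 32279.00382 + 140950.76588 = 173229.76970

£173229.77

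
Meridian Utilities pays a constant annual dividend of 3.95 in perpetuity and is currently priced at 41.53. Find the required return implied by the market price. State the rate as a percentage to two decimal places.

9.51%

P = C/r ⇒ r = C/P = 3.95/41.53 = 0.095112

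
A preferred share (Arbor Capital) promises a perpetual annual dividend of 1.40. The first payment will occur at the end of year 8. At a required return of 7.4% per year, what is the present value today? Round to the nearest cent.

Value at end of year 7: C / r = 1.40 / 0.074 = 18.9189
Discount to today: PV = 18.9189 / (1 + 0.074)^7 = 18.9189 / 1.648276 = 11.48

11.48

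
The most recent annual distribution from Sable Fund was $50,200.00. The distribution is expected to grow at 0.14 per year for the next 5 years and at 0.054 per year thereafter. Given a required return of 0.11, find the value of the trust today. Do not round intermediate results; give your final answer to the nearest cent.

$1351706.69

D_1 = 57228.00000
D_2 = 65239.92000
D_3 = 74373.50880
D_4 = 84785.80003
D_5 = 96655.81204
Terminal value at year 5: TV = D_5×(1+g_2)/(r−g_2) = 101875.22589/0.056 = 1819200.46226
P_0 = D_1/(1+r)^1 + D_2/(1+r)^2 + D_3/(1+r)^3 + D_4/(1+r)^4 + D_5/(1+r)^5 + TV/(1+r)^5
    = 51556.75676 + 52950.18262 + 54381.26863 + 55851.03265 + 57360.52002 + 1079606.93033 = 1351706.69100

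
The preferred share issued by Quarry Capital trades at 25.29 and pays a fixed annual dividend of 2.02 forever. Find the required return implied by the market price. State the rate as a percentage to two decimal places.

7.99%

P = C/r ⇒ r = C/P = 2.02/25.29 = 0.079873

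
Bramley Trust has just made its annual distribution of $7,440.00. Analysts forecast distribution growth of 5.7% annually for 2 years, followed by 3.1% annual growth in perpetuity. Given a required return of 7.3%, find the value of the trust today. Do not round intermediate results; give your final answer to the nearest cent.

$191777.04

D_1 = 7864.08000
D_2 = 8312.33256
Terminal value at year 2: TV = D_2×(1+g_2)/(r−g_2) = 8570.01487/0.042 = 204047.97308
P_0 = D_1/(1+r)^1 + D_2/(1+r)^2 + TV/(1+r)^2
    = 7329.05871 + 7219.77172 + 177228.20591 = 191777.03635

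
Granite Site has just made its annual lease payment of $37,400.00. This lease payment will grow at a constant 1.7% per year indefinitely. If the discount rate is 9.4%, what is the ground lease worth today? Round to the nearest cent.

$493971.43

D₁ = D₀ × (1 + g) = $37,400.00 × 1.017 = $38,035.8000
Growing perpetuity: P = D₁ / (r − g) = $38,035.8000 / (0.094 − 0.017) = $493,971.43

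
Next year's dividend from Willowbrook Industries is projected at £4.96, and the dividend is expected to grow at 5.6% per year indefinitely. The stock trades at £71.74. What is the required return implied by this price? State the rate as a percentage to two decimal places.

P = D₁/(r − g) ⇒ r = D₁/P + g = £4.9600/£71.74 + 0.056 = 0.069139 + 0.056 = 0.125139

12.51%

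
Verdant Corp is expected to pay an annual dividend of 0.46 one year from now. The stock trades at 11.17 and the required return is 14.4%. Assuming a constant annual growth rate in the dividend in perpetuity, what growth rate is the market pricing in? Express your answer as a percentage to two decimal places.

P = D₁/(r−g) ⇒ g = r − D₁/P = 0.144 − 0.46/11.17 = 0.102818

10.28%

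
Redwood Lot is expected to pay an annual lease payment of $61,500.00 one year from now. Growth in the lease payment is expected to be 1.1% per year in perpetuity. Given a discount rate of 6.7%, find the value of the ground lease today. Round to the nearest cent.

Growing perpetuity: P = D₁ / (r − g) = $61,500.0000 / (0.067 − 0.011) = $1,098,214.29

$1098214.29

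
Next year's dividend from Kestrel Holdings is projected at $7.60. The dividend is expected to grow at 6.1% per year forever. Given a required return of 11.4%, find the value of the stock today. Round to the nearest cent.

$143.40

Growing perpetuity: P = D₁ / (r − g) = $7.6000 / (0.114 − 0.061) = $143.40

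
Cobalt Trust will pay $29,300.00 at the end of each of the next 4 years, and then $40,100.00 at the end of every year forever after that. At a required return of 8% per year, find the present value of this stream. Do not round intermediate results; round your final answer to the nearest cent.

PV of 4-year annuity: $29,300.00 × [1 − (1+0.08)^−4] / 0.08 = 97045.31641
Perpetuity value at year 4: $40,100.00 / 0.08 = 501250.00000
PV of perpetuity: 501250.00000 / (1+0.08)^4 = 368433.71371
Total PV = 97045.31641 + 368433.71371 = 465479.03013

$465479.03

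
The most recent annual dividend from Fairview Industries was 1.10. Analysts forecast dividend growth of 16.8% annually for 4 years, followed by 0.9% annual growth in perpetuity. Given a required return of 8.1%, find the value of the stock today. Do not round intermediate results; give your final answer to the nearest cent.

26.37

D_1 = 1.28480
D_2 = 1.50065
D_3 = 1.75275
D_4 = 2.04722
Terminal value at year 4: TV = D_4×(1+g_2)/(r−g_2) = 2.06564/0.072 = 28.68948
P_0 = D_1/(1+r)^1 + D_2/(1+r)^2 + D_3/(1+r)^3 + D_4/(1+r)^4 + TV/(1+r)^4
    = 1.18853 + 1.28418 + 1.38754 + 1.49921 + 21.00970 = 26.36916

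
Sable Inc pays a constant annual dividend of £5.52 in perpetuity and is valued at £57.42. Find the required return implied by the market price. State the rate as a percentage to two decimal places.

9.61%

P = C/r ⇒ r = C/P = £5.52/£57.42 = 0.096134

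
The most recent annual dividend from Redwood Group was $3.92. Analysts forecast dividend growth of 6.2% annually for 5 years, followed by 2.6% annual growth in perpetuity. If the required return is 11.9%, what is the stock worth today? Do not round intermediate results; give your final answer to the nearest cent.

D_1 = 4.16304
D_2 = 4.42115
D_3 = 4.69526
D_4 = 4.98637
D_5 = 5.29552
Terminal value at year 5: TV = D_5×(1+g_2)/(r−g_2) = 5.43320/0.093 = 58.42155
P_0 = D_1/(1+r)^1 + D_2/(1+r)^2 + D_3/(1+r)^3 + D_4/(1+r)^4 + D_5/(1+r)^5 + TV/(1+r)^5
    = 3.72032 + 3.53081 + 3.35096 + 3.18027 + 3.01827 + 33.29834 = 50.09898

$50.10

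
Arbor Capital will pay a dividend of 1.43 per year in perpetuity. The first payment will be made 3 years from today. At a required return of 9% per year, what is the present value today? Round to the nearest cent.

13.37

Value at end of year 2: C / r = 1.43 / 0.09 = 15.8889
Discount to today: PV = 15.8889 / (1 + 0.09)^2 = 15.8889 / 1.188100 = 13.37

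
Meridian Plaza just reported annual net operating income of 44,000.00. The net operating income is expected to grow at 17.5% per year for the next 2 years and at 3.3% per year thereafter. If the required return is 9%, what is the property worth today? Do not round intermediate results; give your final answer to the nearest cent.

D_1 = 51700.00000
D_2 = 60747.50000
Terminal value at year 2: TV = D_2×(1+g_2)/(r−g_2) = 62752.16750/0.057 = 1100915.21930
P_0 = D_1/(1+r)^1 + D_2/(1+r)^2 + TV/(1+r)^2
    = 47431.19266 + 51129.95539 + 926618.31437 = 1025179.46242

1025179.46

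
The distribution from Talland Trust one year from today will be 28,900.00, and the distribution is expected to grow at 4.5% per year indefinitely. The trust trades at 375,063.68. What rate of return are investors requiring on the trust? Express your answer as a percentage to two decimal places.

12.21%

P = D₁/(r − g) ⇒ r = D₁/P + g = 28,900.0000/375,063.68 + 0.045 = 0.077054 + 0.045 = 0.122054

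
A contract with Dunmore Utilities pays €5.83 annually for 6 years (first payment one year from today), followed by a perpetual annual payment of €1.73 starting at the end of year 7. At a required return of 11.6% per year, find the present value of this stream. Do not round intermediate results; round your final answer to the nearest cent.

PV of 6-year annuity: €5.83 × [1 − (1+0.116)^−6] / 0.116 = 24.24353
Perpetuity value at year 6: €1.73 / 0.116 = 14.91379
PV of perpetuity: 14.91379 / (1+0.116)^6 = 7.71974
Total PV = 24.24353 + 7.71974 = 31.96327

€31.96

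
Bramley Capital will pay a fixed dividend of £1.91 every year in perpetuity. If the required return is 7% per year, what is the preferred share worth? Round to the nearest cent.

Level perpetuity: PV = C / r = £1.91 / 0.07 = £27.29

£27.29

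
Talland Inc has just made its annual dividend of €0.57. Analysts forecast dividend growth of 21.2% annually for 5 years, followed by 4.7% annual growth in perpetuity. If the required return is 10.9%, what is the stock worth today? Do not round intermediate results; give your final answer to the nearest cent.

D_1 = 0.69084
D_2 = 0.83730
D_3 = 1.01481
D_4 = 1.22994
D_5 = 1.49069
Terminal value at year 5: TV = D_5×(1+g_2)/(r−g_2) = 1.56075/0.062 = 25.17346
P_0 = D_1/(1+r)^1 + D_2/(1+r)^2 + D_3/(1+r)^3 + D_4/(1+r)^4 + D_5/(1+r)^5 + TV/(1+r)^5
    = 0.62294 + 0.68080 + 0.74403 + 0.81313 + 0.88865 + 15.00670 = 18.75624

€18.76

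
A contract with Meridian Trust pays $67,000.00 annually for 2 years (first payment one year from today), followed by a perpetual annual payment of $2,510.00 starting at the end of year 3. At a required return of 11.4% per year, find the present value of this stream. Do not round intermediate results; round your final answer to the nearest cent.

PV of 2-year annuity: $67,000.00 × [1 − (1+0.114)^−2] / 0.114 = 114132.51936
Perpetuity value at year 2: $2,510.00 / 0.114 = 22017.54386
PV of perpetuity: 22017.54386 / (1+0.114)^2 = 17741.83306
Total PV = 114132.51936 + 17741.83306 = 131874.35242

$131874.35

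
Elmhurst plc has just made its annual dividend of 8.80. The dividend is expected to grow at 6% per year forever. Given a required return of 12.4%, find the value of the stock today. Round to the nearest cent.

D₁ = D₀ × (1 + g) = 8.80 × 1.06 = 9.3280
Growing perpetuity: P = D₁ / (r − g) = 9.3280 / (0.124 − 0.06) = 145.75

145.75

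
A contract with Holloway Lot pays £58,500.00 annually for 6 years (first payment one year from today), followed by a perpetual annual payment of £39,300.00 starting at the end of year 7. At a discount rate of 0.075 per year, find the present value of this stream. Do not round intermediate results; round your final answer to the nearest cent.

£614121.85

PV of 6-year annuity: £58,500.00 × [1 − (1+0.075)^−6] / 0.075 = 274590.01560
Perpetuity value at year 6: £39,300.00 / 0.075 = 524000.00000
PV of perpetuity: 524000.00000 / (1+0.075)^6 = 339531.83568
Total PV = 274590.01560 + 339531.83568 = 614121.85127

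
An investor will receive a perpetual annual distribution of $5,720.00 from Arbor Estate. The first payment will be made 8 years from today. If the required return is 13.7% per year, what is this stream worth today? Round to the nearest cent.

$16996.21

Value at end of year 7: C / r = $5,720.00 / 0.137 = $41,751.8248
Discount to today: PV = $41,751.8248 / (1 + 0.137)^7 = $41,751.8248 / 2.456537 = $16,996.21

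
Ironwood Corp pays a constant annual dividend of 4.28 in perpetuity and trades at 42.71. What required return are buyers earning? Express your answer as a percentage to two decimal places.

P = C/r ⇒ r = C/P = 4.28/42.71 = 0.100211

10.02%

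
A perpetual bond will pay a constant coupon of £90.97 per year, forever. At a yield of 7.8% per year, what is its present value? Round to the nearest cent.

Level perpetuity: PV = C / r = £90.97 / 0.078 = £1,166.28

£1166.28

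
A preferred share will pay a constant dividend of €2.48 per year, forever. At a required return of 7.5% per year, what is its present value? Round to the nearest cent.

€33.07

Level perpetuity: PV = C / r = €2.48 / 0.075 = €33.07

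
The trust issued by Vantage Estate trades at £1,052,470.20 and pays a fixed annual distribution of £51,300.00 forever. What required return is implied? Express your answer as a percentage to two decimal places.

P = C/r ⇒ r = C/P = £51,300.00/£1,052,470.20 = 0.048742

4.87%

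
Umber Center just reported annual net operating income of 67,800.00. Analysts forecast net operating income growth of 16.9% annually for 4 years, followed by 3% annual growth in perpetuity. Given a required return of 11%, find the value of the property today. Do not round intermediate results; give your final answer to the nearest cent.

1383053.43

D_1 = 79258.20000
D_2 = 92652.83580
D_3 = 108311.16505
D_4 = 126615.75194
Terminal value at year 4: TV = D_4×(1+g_2)/(r−g_2) = 130414.22450/0.08 = 1630177.80627
P_0 = D_1/(1+r)^1 + D_2/(1+r)^2 + D_3/(1+r)^3 + D_4/(1+r)^4 + TV/(1+r)^4
    = 71403.78378 + 75199.12004 + 79196.19038 + 83405.71762 + 1073848.61436 = 1383053.42618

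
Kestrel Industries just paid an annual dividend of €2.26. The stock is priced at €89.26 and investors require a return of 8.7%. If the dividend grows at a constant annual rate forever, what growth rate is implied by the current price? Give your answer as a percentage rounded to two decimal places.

6.02%

P = D₀(1+g)/(r−g) ⇒ P(r−g) = D₀(1+g) ⇒ g(P+D₀) = P·r − D₀
g = (P·r − D₀)/(P + D₀) = (€89.26×0.087 − €2.26) / (€89.26 + €2.26) = 0.060158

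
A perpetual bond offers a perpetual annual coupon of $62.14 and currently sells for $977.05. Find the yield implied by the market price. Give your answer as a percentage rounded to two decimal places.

P = C/r ⇒ r = C/P = $62.14/$977.05 = 0.063600

6.36%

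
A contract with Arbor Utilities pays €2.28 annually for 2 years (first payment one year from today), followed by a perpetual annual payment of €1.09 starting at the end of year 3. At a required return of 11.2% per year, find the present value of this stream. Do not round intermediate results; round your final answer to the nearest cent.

€11.76

PV of 2-year annuity: €2.28 × [1 − (1+0.112)^−2] / 0.112 = 3.89421
Perpetuity value at year 2: €1.09 / 0.112 = 9.73214
PV of perpetuity: 9.73214 / (1+0.112)^2 = 7.87044
Total PV = 3.89421 + 7.87044 = 11.76465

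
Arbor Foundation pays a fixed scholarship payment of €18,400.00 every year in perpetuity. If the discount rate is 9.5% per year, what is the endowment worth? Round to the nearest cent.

Level perpetuity: PV = C / r = €18,400.00 / 0.095 = €193,684.21

€193684.21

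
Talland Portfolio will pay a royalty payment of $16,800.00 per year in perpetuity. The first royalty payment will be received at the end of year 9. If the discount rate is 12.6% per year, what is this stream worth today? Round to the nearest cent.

Value at end of year 8: C / r = $16,800.00 / 0.126 = $133,333.3333
Discount to today: PV = $133,333.3333 / (1 + 0.126)^8 = $133,333.3333 / 2.584087 = $51,597.85

$51597.85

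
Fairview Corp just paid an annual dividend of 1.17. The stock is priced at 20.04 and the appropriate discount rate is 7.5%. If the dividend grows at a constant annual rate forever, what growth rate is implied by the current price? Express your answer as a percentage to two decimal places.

1.57%

P = D₀(1+g)/(r−g) ⇒ P(r−g) = D₀(1+g) ⇒ g(P+D₀) = P·r − D₀
g = (P·r − D₀)/(P + D₀) = (20.04×0.075 − 1.17) / (20.04 + 1.17) = 0.015700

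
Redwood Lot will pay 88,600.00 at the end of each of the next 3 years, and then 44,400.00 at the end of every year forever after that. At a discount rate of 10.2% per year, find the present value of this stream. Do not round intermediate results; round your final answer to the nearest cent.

544827.10

PV of 3-year annuity: 88,600.00 × [1 − (1+0.102)^−3] / 0.102 = 219561.59075
Perpetuity value at year 3: 44,400.00 / 0.102 = 435294.11765
PV of perpetuity: 435294.11765 / (1+0.102)^3 = 325265.51010
Total PV = 219561.59075 + 325265.51010 = 544827.10084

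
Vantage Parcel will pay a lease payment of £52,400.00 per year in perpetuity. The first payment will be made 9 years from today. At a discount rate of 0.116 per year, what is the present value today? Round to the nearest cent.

£187741.27

Value at end of year 8: C / r = £52,400.00 / 0.116 = £451,724.1379
Discount to today: PV = £451,724.1379 / (1 + 0.116)^8 = £451,724.1379 / 2.406099 = £187,741.27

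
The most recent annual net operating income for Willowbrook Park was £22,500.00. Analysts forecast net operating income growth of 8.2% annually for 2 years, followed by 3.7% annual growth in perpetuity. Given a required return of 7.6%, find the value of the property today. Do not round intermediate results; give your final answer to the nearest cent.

D_1 = 24345.00000
D_2 = 26341.29000
Terminal value at year 2: TV = D_2×(1+g_2)/(r−g_2) = 27315.91773/0.039 = 700408.14692
P_0 = D_1/(1+r)^1 + D_2/(1+r)^2 + TV/(1+r)^2
    = 22625.46468 + 22751.62899 + 604959.98097 = 650337.07464

£650337.07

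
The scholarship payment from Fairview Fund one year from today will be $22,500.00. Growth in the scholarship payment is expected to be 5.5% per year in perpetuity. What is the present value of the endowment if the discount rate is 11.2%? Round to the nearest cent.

Growing perpetuity: P = D₁ / (r − g) = $22,500.0000 / (0.112 − 0.055) = $394,736.84

$394736.84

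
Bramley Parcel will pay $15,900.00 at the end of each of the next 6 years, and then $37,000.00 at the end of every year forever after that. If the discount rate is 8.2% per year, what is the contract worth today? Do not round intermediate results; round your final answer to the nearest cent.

PV of 6-year annuity: $15,900.00 × [1 − (1+0.082)^−6] / 0.082 = 73059.93738
Perpetuity value at year 6: $37,000.00 / 0.082 = 451219.51220
PV of perpetuity: 451219.51220 / (1+0.082)^6 = 281205.82143
Total PV = 73059.93738 + 281205.82143 = 354265.75881

$354265.76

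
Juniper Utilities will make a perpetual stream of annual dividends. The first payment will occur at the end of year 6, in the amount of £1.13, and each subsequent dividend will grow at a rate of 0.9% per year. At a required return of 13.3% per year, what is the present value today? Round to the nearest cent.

£4.88

Value at end of year 5: C₁ / (r − g) = £1.13 / (0.133 − 0.009) = £9.1129
Discount to today: PV = £9.1129 / (1 + 0.133)^5 = £9.1129 / 1.867022 = £4.88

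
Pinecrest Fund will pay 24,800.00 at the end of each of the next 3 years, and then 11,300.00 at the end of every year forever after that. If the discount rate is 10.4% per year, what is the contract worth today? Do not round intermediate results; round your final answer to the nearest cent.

PV of 3-year annuity: 24,800.00 × [1 − (1+0.104)^−3] / 0.104 = 61242.19580
Perpetuity value at year 3: 11,300.00 / 0.104 = 108653.84615
PV of perpetuity: 108653.84615 / (1+0.104)^3 = 80749.13597
Total PV = 61242.19580 + 80749.13597 = 141991.33177

141991.33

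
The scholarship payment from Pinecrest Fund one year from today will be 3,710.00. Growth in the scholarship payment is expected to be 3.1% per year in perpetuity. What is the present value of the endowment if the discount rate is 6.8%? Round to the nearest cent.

Growing perpetuity: P = D₁ / (r − g) = 3,710.0000 / (0.068 − 0.031) = 100,270.27

100270.27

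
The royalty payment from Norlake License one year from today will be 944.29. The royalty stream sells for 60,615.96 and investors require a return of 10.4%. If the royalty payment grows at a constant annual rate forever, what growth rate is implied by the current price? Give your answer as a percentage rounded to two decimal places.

P = D₁/(r−g) ⇒ g = r − D₁/P = 0.104 − 944.29/60,615.96 = 0.088422

8.84%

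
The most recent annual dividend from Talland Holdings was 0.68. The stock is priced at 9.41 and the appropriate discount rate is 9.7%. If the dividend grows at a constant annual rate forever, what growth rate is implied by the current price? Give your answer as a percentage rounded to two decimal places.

P = D₀(1+g)/(r−g) ⇒ P(r−g) = D₀(1+g) ⇒ g(P+D₀) = P·r − D₀
g = (P·r − D₀)/(P + D₀) = (9.41×0.097 − 0.68) / (9.41 + 0.68) = 0.023069

2.31%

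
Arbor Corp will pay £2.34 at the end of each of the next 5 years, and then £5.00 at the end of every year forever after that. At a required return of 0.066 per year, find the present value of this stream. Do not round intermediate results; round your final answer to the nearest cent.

£64.73

PV of 5-year annuity: £2.34 × [1 − (1+0.066)^−5] / 0.066 = 9.69810
Perpetuity value at year 5: £5.00 / 0.066 = 75.75758
PV of perpetuity: 75.75758 / (1+0.066)^5 = 55.03514
Total PV = 9.69810 + 55.03514 = 64.73324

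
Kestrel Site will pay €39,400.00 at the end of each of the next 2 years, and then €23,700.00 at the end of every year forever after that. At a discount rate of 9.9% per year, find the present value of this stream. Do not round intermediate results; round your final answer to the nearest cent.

PV of 2-year annuity: €39,400.00 × [1 − (1+0.099)^−2] / 0.099 = 68472.04134
Perpetuity value at year 2: €23,700.00 / 0.099 = 239393.93939
PV of perpetuity: 239393.93939 / (1+0.099)^2 = 198206.44245
Total PV = 68472.04134 + 198206.44245 = 266678.48378

€266678.48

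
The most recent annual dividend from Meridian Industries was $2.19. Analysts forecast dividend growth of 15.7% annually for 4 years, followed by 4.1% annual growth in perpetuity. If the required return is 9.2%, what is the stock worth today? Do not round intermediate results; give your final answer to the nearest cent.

D_1 = 2.53383
D_2 = 2.93164
D_3 = 3.39191
D_4 = 3.92444
Terminal value at year 4: TV = D_4×(1+g_2)/(r−g_2) = 4.08534/0.051 = 80.10472
P_0 = D_1/(1+r)^1 + D_2/(1+r)^2 + D_3/(1+r)^3 + D_4/(1+r)^4 + TV/(1+r)^4
    = 2.32036 + 2.45847 + 2.60481 + 2.75986 + 56.33361 = 66.47711

$66.48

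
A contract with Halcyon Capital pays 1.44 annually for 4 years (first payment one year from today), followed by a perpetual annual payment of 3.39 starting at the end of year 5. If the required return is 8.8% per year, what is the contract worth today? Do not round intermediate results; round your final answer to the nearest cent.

32.18

PV of 4-year annuity: 1.44 × [1 − (1+0.088)^−4] / 0.088 = 4.68575
Perpetuity value at year 4: 3.39 / 0.088 = 38.52273
PV of perpetuity: 38.52273 / (1+0.088)^4 = 27.49169
Total PV = 4.68575 + 27.49169 = 32.17744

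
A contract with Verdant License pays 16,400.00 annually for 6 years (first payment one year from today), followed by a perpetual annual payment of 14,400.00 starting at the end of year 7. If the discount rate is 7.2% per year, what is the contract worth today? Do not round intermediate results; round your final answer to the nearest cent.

PV of 6-year annuity: 16,400.00 × [1 − (1+0.072)^−6] / 0.072 = 77690.92892
Perpetuity value at year 6: 14,400.00 / 0.072 = 200000.00000
PV of perpetuity: 200000.00000 / (1+0.072)^6 = 131783.57460
Total PV = 77690.92892 + 131783.57460 = 209474.50353

209474.50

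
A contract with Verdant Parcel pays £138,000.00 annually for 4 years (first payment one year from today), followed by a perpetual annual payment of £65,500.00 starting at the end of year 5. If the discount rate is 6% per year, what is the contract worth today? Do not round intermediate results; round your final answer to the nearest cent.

PV of 4-year annuity: £138,000.00 × [1 − (1+0.06)^−4] / 0.06 = 478184.57455
Perpetuity value at year 4: £65,500.00 / 0.06 = 1091666.66667
PV of perpetuity: 1091666.66667 / (1+0.06)^4 = 864702.24903
Total PV = 478184.57455 + 864702.24903 = 1342886.82359

£1342886.82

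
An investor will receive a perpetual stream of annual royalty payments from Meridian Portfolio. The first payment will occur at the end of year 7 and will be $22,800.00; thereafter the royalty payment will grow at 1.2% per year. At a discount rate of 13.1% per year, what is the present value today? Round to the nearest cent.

$91540.28

Value at end of year 6: C₁ / (r − g) = $22,800.00 / (0.131 − 0.012) = $191,596.6387
Discount to today: PV = $191,596.6387 / (1 + 0.131)^6 = $191,596.6387 / 2.093031 = $91,540.28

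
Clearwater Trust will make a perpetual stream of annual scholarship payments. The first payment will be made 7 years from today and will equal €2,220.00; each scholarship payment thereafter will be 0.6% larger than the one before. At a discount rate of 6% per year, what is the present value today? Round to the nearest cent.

Value at end of year 6: C₁ / (r − g) = €2,220.00 / (0.06 − 0.006) = €41,111.1111
Discount to today: PV = €41,111.1111 / (1 + 0.06)^6 = €41,111.1111 / 1.418519 = €28,981.71

€28981.71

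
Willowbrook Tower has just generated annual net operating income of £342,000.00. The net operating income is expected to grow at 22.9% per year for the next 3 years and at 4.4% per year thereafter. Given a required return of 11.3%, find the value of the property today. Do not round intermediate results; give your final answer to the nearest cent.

£8222141.99

D_1 = 420318.00000
D_2 = 516570.82200
D_3 = 634865.54024
Terminal value at year 3: TV = D_3×(1+g_2)/(r−g_2) = 662799.62401/0.069 = 9605791.65230
P_0 = D_1/(1+r)^1 + D_2/(1+r)^2 + D_3/(1+r)^3 + TV/(1+r)^3
    = 377644.20485 + 417003.34929 + 460464.61481 + 6967029.82404 = 8222141.99300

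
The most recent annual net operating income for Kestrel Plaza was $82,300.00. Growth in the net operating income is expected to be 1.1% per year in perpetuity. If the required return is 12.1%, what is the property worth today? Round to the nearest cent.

D₁ = D₀ × (1 + g) = $82,300.00 × 1.011 = $83,205.3000
Growing perpetuity: P = D₁ / (r − g) = $83,205.3000 / (0.121 − 0.011) = $756,411.82

$756411.82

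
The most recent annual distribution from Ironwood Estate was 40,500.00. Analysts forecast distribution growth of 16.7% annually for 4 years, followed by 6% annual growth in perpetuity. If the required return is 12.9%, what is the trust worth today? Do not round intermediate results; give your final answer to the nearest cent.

886361.55

D_1 = 47263.50000
D_2 = 55156.50450
D_3 = 64367.64075
D_4 = 75117.03676
Terminal value at year 4: TV = D_4×(1+g_2)/(r−g_2) = 79624.05896/0.069 = 1153971.86902
P_0 = D_1/(1+r)^1 + D_2/(1+r)^2 + D_3/(1+r)^3 + D_4/(1+r)^4 + TV/(1+r)^4
    = 41863.15323 + 43272.18762 + 44728.64743 + 46234.12892 + 710263.42984 = 886361.54705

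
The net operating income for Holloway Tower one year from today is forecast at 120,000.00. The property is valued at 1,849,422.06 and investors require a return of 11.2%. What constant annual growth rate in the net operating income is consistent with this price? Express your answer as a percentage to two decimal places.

P = D₁/(r−g) ⇒ g = r − D₁/P = 0.112 − 120,000.00/1,849,422.06 = 0.047115

4.71%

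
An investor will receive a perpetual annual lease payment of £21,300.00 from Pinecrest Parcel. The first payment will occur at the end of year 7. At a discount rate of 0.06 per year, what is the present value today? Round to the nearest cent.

Value at end of year 6: C / r = £21,300.00 / 0.06 = £355,000.0000
Discount to today: PV = £355,000.0000 / (1 + 0.06)^6 = £355,000.0000 / 1.418519 = £250,260.99

£250260.99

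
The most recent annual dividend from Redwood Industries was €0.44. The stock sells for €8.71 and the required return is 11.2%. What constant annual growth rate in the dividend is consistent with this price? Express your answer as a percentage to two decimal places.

P = D₀(1+g)/(r−g) ⇒ P(r−g) = D₀(1+g) ⇒ g(P+D₀) = P·r − D₀
g = (P·r − D₀)/(P + D₀) = (€8.71×0.112 − €0.44) / (€8.71 + €0.44) = 0.058527

5.85%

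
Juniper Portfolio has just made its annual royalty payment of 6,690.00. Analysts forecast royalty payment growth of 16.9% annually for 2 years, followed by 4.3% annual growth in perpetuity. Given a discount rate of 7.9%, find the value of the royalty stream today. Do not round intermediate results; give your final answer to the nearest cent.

D_1 = 7820.61000
D_2 = 9142.29309
Terminal value at year 2: TV = D_2×(1+g_2)/(r−g_2) = 9535.41169/0.036 = 264872.54702
P_0 = D_1/(1+r)^1 + D_2/(1+r)^2 + TV/(1+r)^2
    = 7248.01668 + 7852.57785 + 227506.63052 = 242607.22505

242607.23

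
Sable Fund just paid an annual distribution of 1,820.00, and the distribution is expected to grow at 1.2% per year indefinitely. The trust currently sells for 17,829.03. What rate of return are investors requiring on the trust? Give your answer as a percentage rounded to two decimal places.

D₁ = 1,820.00 × 1.012 = 1,841.8400
P = D₁/(r − g) ⇒ r = D₁/P + g = 1,841.8400/17,829.03 + 0.012 = 0.103306 + 0.012 = 0.115306

11.53%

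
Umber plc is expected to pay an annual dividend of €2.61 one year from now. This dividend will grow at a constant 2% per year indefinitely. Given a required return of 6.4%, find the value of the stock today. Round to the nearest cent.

Growing perpetuity: P = D₁ / (r − g) = €2.6100 / (0.064 − 0.02) = €59.32

€59.32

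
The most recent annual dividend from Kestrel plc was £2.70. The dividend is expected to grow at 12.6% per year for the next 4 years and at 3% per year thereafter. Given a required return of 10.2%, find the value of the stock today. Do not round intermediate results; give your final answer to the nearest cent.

£53.50

D_1 = 3.04020
D_2 = 3.42327
D_3 = 3.85460
D_4 = 4.34028
Terminal value at year 4: TV = D_4×(1+g_2)/(r−g_2) = 4.47048/0.072 = 62.09006
P_0 = D_1/(1+r)^1 + D_2/(1+r)^2 + D_3/(1+r)^3 + D_4/(1+r)^4 + TV/(1+r)^4
    = 2.75880 + 2.81888 + 2.88028 + 2.94300 + 42.10132 = 53.50228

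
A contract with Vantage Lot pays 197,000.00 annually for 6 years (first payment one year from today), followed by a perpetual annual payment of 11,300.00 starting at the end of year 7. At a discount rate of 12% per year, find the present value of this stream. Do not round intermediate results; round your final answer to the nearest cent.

857655.01

PV of 6-year annuity: 197,000.00 × [1 − (1+0.12)^−6] / 0.12 = 809947.24273
Perpetuity value at year 6: 11,300.00 / 0.12 = 94166.66667
PV of perpetuity: 94166.66667 / (1+0.12)^6 = 47707.76391
Total PV = 809947.24273 + 47707.76391 = 857655.00664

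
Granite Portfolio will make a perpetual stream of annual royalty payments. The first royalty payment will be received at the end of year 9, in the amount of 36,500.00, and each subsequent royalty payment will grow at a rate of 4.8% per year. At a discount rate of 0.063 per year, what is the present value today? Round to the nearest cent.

1492572.68

Value at end of year 8: C₁ / (r − g) = 36,500.00 / (0.063 − 0.048) = 2,433,333.3333
Discount to today: PV = 2,433,333.3333 / (1 + 0.063)^8 = 2,433,333.3333 / 1.630295 = 1,492,572.68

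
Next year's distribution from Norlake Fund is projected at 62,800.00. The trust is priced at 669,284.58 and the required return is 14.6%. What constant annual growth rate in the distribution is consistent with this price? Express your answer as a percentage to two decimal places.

P = D₁/(r−g) ⇒ g = r − D₁/P = 0.146 − 62,800.00/669,284.58 = 0.052168

5.22%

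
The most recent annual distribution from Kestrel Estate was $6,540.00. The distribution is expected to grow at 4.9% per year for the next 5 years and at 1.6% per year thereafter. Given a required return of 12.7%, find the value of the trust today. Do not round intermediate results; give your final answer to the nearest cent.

D_1 = 6860.46000
D_2 = 7196.62254
D_3 = 7549.25704
D_4 = 7919.17064
D_5 = 8307.21000
Terminal value at year 5: TV = D_5×(1+g_2)/(r−g_2) = 8440.12536/0.111 = 76037.16541
P_0 = D_1/(1+r)^1 + D_2/(1+r)^2 + D_3/(1+r)^3 + D_4/(1+r)^4 + D_5/(1+r)^5 + TV/(1+r)^5
    = 6087.36469 + 5666.05639 + 5273.90697 + 4908.89832 + 4569.15203 + 41822.14835 = 68327.52676

$68327.53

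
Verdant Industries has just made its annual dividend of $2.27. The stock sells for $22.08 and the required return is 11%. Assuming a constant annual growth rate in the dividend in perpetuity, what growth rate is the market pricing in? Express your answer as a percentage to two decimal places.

P = D₀(1+g)/(r−g) ⇒ P(r−g) = D₀(1+g) ⇒ g(P+D₀) = P·r − D₀
g = (P·r − D₀)/(P + D₀) = ($22.08×0.11 − $2.27) / ($22.08 + $2.27) = 0.006522

0.65%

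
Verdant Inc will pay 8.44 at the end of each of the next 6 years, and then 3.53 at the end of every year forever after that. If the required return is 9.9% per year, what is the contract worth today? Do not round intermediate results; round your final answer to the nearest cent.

PV of 6-year annuity: 8.44 × [1 − (1+0.099)^−6] / 0.099 = 36.86637
Perpetuity value at year 6: 3.53 / 0.099 = 35.65657
PV of perpetuity: 35.65657 / (1+0.099)^6 = 20.23734
Total PV = 36.86637 + 20.23734 = 57.10371

57.10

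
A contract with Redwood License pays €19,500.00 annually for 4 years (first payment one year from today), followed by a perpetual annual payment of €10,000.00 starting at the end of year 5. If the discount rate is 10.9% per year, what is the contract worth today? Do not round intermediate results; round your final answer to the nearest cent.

€121279.39

PV of 4-year annuity: €19,500.00 × [1 − (1+0.109)^−4] / 0.109 = 60627.08585
Perpetuity value at year 4: €10,000.00 / 0.109 = 91743.11927
PV of perpetuity: 91743.11927 / (1+0.109)^4 = 60652.30601
Total PV = 60627.08585 + 60652.30601 = 121279.39186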